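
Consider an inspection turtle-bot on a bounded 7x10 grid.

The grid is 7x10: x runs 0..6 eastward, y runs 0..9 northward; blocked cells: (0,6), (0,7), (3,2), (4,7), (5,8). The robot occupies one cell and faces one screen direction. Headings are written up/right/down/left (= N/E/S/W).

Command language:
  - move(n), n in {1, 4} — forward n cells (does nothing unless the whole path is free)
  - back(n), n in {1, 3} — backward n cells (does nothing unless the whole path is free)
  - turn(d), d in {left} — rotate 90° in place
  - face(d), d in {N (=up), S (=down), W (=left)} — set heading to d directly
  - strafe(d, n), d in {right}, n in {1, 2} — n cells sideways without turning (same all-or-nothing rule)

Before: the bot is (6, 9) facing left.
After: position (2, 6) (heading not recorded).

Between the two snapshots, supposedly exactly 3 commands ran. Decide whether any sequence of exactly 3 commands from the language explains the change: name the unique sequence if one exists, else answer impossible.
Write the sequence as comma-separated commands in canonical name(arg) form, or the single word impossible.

move(4), face(N), back(3)

key: running back(3) before move(4) would end elsewhere — order is forced
begin: (6, 9) facing left
[1] after move(4): (2, 9) facing left
[2] after face(N): (2, 9) facing up
[3] after back(3): (2, 6) facing up
all 1000 alternatives checked — unique.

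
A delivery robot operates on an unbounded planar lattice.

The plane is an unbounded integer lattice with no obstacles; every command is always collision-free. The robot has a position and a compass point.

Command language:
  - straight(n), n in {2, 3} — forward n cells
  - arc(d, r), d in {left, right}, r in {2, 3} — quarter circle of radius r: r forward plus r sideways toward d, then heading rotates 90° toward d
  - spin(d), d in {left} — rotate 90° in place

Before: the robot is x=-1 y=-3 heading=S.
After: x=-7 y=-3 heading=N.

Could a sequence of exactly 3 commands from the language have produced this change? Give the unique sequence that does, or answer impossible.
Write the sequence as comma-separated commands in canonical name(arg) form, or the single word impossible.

key: cell and facing (now N) both changed — the 3 commands mix motion and turning
start: x=-1 y=-3 heading=S
1. arc(right, 2) → x=-3 y=-5 heading=W
2. straight(2) → x=-5 y=-5 heading=W
3. arc(right, 2) → x=-7 y=-3 heading=N
uniquely the one of 343 3-step routes that fits.

arc(right, 2), straight(2), arc(right, 2)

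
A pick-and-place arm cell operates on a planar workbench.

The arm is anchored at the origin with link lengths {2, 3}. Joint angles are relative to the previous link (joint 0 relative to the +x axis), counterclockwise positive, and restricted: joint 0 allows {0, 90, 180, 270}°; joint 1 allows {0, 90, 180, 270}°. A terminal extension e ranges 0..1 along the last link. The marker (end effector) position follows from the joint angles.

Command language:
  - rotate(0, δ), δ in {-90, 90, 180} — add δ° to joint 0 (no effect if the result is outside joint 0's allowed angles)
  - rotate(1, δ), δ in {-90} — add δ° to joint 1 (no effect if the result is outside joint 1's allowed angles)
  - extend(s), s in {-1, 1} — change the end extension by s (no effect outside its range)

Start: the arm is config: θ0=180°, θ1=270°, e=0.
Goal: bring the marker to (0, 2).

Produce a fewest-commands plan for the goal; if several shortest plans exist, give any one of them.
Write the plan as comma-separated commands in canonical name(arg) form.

initial: config: θ0=180°, θ1=270°, e=0
1. extend(1) → config: θ0=180°, θ1=270°, e=1
2. rotate(1, -90) → config: θ0=180°, θ1=180°, e=1
3. rotate(0, 90) → config: θ0=270°, θ1=180°, e=1
minimal: 3 command(s), checked below 3.

extend(1), rotate(1, -90), rotate(0, 90)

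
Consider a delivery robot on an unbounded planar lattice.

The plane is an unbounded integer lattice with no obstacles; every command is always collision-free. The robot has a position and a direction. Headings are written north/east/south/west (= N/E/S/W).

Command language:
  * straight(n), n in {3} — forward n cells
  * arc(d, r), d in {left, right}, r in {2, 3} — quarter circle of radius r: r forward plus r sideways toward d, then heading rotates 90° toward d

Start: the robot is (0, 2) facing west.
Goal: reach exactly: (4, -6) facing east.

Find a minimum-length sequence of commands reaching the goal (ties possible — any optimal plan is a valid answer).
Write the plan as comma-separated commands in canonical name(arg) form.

begin: (0, 2) facing west
t=1 arc(left, 2) ⇒ (-2, 0) facing south
t=2 straight(3) ⇒ (-2, -3) facing south
t=3 arc(left, 3) ⇒ (1, -6) facing east
t=4 straight(3) ⇒ (4, -6) facing east
no 3-step plan works, so 4 is optimal.

arc(left, 2), straight(3), arc(left, 3), straight(3)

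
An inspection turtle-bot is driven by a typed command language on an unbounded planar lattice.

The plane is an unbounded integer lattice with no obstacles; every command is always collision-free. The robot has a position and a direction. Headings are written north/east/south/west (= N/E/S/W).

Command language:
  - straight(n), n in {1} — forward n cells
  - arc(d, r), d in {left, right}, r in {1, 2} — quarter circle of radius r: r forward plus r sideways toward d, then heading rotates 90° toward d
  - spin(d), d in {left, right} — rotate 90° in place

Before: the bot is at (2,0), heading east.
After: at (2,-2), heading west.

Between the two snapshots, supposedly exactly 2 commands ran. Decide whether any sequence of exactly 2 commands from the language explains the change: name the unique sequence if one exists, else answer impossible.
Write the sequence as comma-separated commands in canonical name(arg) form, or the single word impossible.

key: cell and facing (now W) both changed — the 2 commands mix motion and turning
from: at (2,0), heading east
[1] after arc(right, 1): at (3,-1), heading south
[2] after arc(right, 1): at (2,-2), heading west
all 49 alternatives checked — unique.

arc(right, 1), arc(right, 1)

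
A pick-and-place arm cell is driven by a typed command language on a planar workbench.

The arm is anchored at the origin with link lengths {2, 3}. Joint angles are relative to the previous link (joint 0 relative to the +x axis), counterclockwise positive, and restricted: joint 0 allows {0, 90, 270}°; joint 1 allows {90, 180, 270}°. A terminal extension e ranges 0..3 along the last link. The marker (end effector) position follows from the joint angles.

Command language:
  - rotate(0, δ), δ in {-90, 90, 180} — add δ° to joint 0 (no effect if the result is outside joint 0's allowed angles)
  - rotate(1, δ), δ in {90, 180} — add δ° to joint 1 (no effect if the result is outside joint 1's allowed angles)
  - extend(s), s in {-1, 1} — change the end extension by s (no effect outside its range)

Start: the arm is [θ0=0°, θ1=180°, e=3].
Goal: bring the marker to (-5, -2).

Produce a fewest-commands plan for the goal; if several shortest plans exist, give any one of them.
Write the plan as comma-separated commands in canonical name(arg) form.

start: [θ0=0°, θ1=180°, e=3]
step 1 (rotate(1, 90)): [θ0=0°, θ1=270°, e=3]
step 2 (extend(-1)): [θ0=0°, θ1=270°, e=2]
step 3 (rotate(0, -90)): [θ0=270°, θ1=270°, e=2]
minimal: 3 command(s), checked below 3.

rotate(1, 90), extend(-1), rotate(0, -90)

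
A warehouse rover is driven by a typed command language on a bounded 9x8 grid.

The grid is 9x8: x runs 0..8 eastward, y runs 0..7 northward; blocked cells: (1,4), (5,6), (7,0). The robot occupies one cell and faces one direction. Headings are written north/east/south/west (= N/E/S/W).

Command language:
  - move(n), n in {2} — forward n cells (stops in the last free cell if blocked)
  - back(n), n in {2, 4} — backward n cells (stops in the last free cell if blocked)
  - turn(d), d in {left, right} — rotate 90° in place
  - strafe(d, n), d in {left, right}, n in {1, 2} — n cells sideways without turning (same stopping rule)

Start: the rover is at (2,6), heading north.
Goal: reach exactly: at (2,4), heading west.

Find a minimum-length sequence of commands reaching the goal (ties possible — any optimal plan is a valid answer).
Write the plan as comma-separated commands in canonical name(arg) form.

turn(left), strafe(left, 2)

start: at (2,6), heading north
t=1 turn(left) ⇒ at (2,6), heading west
t=2 strafe(left, 2) ⇒ at (2,4), heading west
nothing shorter than 2 reaches the goal.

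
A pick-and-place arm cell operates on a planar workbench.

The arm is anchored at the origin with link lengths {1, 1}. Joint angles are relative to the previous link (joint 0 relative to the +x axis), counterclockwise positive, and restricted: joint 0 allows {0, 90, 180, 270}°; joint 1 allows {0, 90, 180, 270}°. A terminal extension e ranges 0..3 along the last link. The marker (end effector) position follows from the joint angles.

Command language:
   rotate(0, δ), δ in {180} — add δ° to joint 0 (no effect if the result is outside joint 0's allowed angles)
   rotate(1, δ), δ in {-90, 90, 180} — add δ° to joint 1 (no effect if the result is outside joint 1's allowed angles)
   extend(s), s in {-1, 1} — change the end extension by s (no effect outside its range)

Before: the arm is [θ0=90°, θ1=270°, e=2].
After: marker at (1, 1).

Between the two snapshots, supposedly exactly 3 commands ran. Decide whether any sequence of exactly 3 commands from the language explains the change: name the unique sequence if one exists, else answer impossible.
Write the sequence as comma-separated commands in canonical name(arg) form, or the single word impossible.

begin: [θ0=90°, θ1=270°, e=2]
t=1 extend(-1) ⇒ [θ0=90°, θ1=270°, e=1]
t=2 extend(-1) ⇒ [θ0=90°, θ1=270°, e=0]
t=3 extend(-1) ⇒ [θ0=90°, θ1=270°, e=0]
no other 3-command option fits: unique.

extend(-1), extend(-1), extend(-1)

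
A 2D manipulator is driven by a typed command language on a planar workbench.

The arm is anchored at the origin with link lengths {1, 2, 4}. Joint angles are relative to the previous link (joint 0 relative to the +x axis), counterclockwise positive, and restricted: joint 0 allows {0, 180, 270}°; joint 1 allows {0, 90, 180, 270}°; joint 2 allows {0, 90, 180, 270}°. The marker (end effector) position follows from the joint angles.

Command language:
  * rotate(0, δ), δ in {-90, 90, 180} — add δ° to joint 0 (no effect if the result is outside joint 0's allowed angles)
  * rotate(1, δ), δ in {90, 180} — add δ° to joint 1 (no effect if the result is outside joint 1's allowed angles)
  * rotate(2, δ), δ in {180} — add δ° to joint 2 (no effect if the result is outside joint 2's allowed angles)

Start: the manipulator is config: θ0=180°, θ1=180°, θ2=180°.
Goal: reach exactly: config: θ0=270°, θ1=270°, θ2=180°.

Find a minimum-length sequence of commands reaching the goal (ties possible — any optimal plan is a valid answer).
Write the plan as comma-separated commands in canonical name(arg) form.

t0: config: θ0=180°, θ1=180°, θ2=180°
step 1 (rotate(0, 90)): config: θ0=270°, θ1=180°, θ2=180°
step 2 (rotate(1, 90)): config: θ0=270°, θ1=270°, θ2=180°
no 1-step plan works, so 2 is optimal.

rotate(0, 90), rotate(1, 90)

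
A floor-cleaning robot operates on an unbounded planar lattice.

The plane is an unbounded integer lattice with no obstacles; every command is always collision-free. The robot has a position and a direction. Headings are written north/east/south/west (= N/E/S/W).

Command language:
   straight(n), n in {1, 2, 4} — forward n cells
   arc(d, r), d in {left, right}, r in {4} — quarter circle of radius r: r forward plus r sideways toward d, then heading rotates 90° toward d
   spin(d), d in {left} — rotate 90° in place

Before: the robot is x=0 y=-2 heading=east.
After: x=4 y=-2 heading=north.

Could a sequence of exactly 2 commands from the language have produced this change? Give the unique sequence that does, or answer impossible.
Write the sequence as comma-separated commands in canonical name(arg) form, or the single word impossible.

key: order matters: swapping straight(4) and spin(left) lands elsewhere
begin: x=0 y=-2 heading=east
[1] after straight(4): x=4 y=-2 heading=east
[2] after spin(left): x=4 y=-2 heading=north
no other 2-command option fits: unique.

straight(4), spin(left)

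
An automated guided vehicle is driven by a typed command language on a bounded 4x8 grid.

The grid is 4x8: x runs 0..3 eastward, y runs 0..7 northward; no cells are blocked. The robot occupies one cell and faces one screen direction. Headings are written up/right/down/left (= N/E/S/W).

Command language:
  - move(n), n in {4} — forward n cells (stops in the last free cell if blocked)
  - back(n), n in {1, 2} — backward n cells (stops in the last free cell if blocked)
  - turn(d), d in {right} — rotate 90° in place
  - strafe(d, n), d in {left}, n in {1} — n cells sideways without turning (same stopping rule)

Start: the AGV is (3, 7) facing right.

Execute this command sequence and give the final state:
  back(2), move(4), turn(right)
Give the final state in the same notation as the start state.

t0: (3, 7) facing right
1. back(2) → (1, 7) facing right
2. move(4) → (3, 7) facing right
3. turn(right) → (3, 7) facing down

(3, 7) facing down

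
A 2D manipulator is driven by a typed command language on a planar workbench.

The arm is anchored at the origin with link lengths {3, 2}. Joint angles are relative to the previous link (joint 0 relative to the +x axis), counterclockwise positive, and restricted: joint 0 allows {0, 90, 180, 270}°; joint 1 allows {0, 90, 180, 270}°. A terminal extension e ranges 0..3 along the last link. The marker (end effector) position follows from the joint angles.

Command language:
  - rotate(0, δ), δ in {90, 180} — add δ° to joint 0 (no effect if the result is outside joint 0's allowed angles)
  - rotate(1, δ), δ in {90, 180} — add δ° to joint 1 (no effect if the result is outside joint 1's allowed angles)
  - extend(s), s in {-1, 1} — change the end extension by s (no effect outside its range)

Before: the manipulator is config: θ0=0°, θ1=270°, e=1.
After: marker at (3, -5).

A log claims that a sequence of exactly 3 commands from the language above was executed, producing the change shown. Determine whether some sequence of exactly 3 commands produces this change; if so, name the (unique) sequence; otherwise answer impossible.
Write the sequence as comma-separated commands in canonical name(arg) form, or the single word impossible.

extend(1), extend(1), extend(1)

t0: config: θ0=0°, θ1=270°, e=1
step 1 (extend(1)): config: θ0=0°, θ1=270°, e=2
step 2 (extend(1)): config: θ0=0°, θ1=270°, e=3
step 3 (extend(1)): config: θ0=0°, θ1=270°, e=3
uniquely the one of 216 3-step routes that fits.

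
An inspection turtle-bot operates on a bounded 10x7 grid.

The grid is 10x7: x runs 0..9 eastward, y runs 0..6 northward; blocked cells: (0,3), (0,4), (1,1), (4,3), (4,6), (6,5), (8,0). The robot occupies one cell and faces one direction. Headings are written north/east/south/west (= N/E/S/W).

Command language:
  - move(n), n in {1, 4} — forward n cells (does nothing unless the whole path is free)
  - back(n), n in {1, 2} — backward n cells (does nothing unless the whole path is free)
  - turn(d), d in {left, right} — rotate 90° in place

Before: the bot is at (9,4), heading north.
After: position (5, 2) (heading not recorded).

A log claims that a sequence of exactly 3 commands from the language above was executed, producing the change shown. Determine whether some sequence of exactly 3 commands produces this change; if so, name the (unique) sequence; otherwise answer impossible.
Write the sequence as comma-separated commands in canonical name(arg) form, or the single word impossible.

back(2), turn(left), move(4)

key: running move(4) before back(2) would end elsewhere — order is forced
initial: at (9,4), heading north
1. back(2) → at (9,2), heading north
2. turn(left) → at (9,2), heading west
3. move(4) → at (5,2), heading west
uniquely the one of 216 3-step routes that fits.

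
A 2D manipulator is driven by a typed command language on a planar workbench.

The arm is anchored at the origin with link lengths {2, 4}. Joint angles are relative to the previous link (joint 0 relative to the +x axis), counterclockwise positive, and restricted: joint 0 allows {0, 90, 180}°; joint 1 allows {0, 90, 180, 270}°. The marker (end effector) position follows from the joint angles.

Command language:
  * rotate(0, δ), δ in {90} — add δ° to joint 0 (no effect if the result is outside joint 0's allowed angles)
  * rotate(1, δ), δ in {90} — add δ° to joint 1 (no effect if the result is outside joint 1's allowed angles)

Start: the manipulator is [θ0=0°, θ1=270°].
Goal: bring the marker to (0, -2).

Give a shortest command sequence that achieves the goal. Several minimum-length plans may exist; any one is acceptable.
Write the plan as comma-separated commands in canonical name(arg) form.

initial: [θ0=0°, θ1=270°]
[1] after rotate(0, 90): [θ0=90°, θ1=270°]
[2] after rotate(1, 90): [θ0=90°, θ1=0°]
[3] after rotate(1, 90): [θ0=90°, θ1=90°]
[4] after rotate(1, 90): [θ0=90°, θ1=180°]
minimal: 4 command(s), checked below 4.

rotate(0, 90), rotate(1, 90), rotate(1, 90), rotate(1, 90)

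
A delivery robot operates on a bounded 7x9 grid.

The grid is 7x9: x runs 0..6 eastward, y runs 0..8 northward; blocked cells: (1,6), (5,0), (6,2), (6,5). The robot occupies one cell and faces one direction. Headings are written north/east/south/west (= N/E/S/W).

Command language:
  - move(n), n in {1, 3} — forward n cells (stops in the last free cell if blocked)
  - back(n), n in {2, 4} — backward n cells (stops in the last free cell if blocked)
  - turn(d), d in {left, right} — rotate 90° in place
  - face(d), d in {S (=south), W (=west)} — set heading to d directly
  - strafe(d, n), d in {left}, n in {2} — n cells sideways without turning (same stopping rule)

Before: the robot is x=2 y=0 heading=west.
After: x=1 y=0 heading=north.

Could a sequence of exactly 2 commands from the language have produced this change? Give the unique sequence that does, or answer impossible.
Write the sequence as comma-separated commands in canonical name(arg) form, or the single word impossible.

key: order matters: swapping move(1) and turn(right) lands elsewhere
t0: x=2 y=0 heading=west
t=1 move(1) ⇒ x=1 y=0 heading=west
t=2 turn(right) ⇒ x=1 y=0 heading=north
no other 2-command option fits: unique.

move(1), turn(right)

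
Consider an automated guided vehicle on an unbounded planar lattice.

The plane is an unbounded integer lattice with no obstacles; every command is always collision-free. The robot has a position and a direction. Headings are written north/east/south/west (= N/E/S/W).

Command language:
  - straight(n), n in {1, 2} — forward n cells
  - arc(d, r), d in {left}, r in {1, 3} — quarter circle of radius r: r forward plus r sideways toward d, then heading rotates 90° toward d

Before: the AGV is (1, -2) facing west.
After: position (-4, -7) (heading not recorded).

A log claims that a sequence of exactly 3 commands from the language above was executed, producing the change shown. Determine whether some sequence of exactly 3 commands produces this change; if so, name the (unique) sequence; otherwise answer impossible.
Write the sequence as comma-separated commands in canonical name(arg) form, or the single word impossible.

straight(2), arc(left, 3), straight(2)

initial: (1, -2) facing west
t=1 straight(2) ⇒ (-1, -2) facing west
t=2 arc(left, 3) ⇒ (-4, -5) facing south
t=3 straight(2) ⇒ (-4, -7) facing south
no rival 3-sequence matches.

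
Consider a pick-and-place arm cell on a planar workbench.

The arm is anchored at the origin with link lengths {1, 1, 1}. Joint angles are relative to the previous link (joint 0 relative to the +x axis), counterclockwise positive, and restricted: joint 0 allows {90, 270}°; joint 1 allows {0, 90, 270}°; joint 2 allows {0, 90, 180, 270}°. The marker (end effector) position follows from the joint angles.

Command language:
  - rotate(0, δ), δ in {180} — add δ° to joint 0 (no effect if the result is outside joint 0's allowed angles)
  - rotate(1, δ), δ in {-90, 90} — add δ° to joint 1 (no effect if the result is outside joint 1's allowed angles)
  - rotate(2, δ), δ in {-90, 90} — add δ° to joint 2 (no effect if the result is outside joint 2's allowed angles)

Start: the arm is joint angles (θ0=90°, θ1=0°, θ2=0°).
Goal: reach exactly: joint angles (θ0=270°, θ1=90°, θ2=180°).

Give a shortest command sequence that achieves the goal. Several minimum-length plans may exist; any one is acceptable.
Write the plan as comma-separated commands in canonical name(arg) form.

initial: joint angles (θ0=90°, θ1=0°, θ2=0°)
step 1 (rotate(1, 90)): joint angles (θ0=90°, θ1=90°, θ2=0°)
step 2 (rotate(2, -90)): joint angles (θ0=90°, θ1=90°, θ2=270°)
step 3 (rotate(2, -90)): joint angles (θ0=90°, θ1=90°, θ2=180°)
step 4 (rotate(0, 180)): joint angles (θ0=270°, θ1=90°, θ2=180°)
minimal: 4 command(s), checked below 4.

rotate(1, 90), rotate(2, -90), rotate(2, -90), rotate(0, 180)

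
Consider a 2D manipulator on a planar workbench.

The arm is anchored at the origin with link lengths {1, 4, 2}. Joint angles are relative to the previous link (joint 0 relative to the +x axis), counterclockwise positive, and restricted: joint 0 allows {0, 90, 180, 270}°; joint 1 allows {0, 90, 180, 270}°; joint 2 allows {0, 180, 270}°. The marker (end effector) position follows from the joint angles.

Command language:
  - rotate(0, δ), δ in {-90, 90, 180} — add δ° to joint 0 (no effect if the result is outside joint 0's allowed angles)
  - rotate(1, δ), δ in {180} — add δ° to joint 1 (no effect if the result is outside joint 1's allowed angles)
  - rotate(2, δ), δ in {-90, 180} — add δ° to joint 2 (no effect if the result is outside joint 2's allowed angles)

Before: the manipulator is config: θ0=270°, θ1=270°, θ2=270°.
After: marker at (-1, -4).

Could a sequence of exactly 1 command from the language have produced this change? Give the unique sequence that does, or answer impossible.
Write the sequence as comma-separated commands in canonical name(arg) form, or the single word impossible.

from: config: θ0=270°, θ1=270°, θ2=270°
1. rotate(0, 90) → config: θ0=0°, θ1=270°, θ2=270°
all 6 alternatives checked — unique.

rotate(0, 90)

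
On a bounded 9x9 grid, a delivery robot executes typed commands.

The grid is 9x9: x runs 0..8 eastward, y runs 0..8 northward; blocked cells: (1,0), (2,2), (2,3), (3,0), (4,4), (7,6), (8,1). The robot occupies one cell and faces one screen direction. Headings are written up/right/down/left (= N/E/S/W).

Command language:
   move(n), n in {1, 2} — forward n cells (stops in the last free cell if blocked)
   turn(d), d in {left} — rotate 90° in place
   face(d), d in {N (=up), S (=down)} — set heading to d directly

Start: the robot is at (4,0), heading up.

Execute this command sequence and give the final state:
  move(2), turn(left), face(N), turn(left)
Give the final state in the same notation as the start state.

initial: at (4,0), heading up
1. move(2) → at (4,2), heading up
2. turn(left) → at (4,2), heading left
3. face(N) → at (4,2), heading up
4. turn(left) → at (4,2), heading left

at (4,2), heading left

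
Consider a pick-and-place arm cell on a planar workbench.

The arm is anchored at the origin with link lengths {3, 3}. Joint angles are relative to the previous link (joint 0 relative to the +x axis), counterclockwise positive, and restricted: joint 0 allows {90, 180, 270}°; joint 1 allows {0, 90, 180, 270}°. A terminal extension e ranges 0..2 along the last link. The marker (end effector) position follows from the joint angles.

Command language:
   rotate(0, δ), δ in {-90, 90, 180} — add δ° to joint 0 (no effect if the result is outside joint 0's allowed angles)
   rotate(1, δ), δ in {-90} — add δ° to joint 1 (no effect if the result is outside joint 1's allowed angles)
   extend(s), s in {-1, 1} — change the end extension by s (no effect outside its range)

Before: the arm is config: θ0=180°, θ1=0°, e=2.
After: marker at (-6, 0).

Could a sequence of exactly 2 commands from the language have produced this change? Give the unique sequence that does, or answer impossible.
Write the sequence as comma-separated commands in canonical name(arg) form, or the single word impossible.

extend(-1), extend(-1)

from: config: θ0=180°, θ1=0°, e=2
step 1 (extend(-1)): config: θ0=180°, θ1=0°, e=1
step 2 (extend(-1)): config: θ0=180°, θ1=0°, e=0
no other 2-command option fits: unique.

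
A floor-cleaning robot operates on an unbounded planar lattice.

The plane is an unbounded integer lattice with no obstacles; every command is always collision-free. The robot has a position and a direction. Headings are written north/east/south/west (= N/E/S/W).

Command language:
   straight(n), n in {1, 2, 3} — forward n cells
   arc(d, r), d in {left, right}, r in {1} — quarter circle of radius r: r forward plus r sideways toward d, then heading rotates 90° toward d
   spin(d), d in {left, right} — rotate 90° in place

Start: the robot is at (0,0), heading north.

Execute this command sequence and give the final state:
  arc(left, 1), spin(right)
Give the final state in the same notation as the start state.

t0: at (0,0), heading north
[1] after arc(left, 1): at (-1,1), heading west
[2] after spin(right): at (-1,1), heading north

at (-1,1), heading north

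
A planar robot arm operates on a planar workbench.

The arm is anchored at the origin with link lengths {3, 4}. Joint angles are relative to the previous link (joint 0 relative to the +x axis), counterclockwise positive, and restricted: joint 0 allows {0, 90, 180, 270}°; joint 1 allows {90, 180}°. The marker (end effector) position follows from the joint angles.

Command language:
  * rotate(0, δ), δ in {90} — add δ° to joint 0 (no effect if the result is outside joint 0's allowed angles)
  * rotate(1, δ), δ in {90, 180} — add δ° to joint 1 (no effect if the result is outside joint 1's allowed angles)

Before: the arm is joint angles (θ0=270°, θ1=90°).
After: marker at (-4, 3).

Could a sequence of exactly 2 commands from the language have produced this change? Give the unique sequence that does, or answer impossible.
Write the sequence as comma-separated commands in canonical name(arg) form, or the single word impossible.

rotate(0, 90), rotate(0, 90)

begin: joint angles (θ0=270°, θ1=90°)
[1] after rotate(0, 90): joint angles (θ0=0°, θ1=90°)
[2] after rotate(0, 90): joint angles (θ0=90°, θ1=90°)
no other 2-command option fits: unique.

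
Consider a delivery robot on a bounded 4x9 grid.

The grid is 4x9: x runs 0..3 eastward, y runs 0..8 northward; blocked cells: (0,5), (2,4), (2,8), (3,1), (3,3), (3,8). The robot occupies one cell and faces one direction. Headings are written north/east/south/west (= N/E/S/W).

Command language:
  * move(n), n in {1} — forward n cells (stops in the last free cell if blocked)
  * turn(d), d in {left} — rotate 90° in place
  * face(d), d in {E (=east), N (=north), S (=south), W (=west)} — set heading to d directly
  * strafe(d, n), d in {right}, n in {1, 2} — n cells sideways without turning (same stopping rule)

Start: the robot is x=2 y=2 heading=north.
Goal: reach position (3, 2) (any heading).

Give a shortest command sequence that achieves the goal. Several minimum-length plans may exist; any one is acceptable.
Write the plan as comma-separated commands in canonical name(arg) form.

from: x=2 y=2 heading=north
[1] after strafe(right, 2): x=3 y=2 heading=north
shorter routes all fall short; 1 is best.

strafe(right, 2)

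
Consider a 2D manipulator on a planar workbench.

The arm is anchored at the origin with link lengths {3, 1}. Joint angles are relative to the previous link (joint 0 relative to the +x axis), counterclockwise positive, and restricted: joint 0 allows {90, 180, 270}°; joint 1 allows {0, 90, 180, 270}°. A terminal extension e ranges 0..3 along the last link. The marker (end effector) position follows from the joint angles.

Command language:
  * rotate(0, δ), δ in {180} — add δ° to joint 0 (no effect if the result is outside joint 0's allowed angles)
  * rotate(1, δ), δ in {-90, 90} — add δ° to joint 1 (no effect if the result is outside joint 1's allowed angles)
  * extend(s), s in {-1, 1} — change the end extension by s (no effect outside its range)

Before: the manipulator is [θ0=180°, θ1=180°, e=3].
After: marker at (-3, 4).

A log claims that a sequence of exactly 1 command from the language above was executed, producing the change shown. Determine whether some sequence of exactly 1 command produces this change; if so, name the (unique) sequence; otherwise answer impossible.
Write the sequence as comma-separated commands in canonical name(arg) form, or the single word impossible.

rotate(1, 90)

from: [θ0=180°, θ1=180°, e=3]
t=1 rotate(1, 90) ⇒ [θ0=180°, θ1=270°, e=3]
no rival 1-sequence matches.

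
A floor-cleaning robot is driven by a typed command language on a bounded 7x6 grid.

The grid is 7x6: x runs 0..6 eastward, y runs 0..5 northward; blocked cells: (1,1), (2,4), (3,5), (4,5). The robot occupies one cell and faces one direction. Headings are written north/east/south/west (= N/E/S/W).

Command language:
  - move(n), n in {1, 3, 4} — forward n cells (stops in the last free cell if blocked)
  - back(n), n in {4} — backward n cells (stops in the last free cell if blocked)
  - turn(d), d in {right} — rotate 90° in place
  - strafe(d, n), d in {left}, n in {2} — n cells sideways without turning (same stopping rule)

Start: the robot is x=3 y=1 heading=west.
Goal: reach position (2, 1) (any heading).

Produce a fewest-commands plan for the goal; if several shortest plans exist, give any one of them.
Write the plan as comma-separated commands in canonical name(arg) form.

move(4)

start: x=3 y=1 heading=west
1. move(4) → x=2 y=1 heading=west
minimal: 1 command(s), checked below 1.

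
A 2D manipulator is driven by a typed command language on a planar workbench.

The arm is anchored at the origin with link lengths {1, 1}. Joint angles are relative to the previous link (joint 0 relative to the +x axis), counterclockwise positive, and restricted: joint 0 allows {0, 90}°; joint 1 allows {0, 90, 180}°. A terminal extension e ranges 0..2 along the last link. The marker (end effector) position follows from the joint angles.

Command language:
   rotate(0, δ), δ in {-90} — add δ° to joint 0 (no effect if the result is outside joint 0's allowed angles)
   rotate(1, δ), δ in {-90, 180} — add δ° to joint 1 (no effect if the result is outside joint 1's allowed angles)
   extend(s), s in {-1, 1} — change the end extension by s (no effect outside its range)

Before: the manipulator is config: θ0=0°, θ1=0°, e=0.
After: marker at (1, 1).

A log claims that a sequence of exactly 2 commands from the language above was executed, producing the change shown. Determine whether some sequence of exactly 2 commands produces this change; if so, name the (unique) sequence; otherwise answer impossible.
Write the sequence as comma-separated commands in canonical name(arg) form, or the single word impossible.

rotate(1, 180), rotate(1, -90)

key: order matters: swapping rotate(1, 180) and rotate(1, -90) lands elsewhere
begin: config: θ0=0°, θ1=0°, e=0
1. rotate(1, 180) → config: θ0=0°, θ1=180°, e=0
2. rotate(1, -90) → config: θ0=0°, θ1=90°, e=0
no rival 2-sequence matches.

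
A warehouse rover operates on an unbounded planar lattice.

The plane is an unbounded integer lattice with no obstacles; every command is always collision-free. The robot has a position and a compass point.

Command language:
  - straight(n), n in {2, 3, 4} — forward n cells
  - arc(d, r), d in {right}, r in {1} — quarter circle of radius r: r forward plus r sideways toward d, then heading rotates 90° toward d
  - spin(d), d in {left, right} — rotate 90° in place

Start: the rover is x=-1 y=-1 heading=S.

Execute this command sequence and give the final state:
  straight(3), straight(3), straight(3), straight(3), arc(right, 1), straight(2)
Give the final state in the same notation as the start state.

x=-4 y=-14 heading=W

begin: x=-1 y=-1 heading=S
t=1 straight(3) ⇒ x=-1 y=-4 heading=S
t=2 straight(3) ⇒ x=-1 y=-7 heading=S
t=3 straight(3) ⇒ x=-1 y=-10 heading=S
t=4 straight(3) ⇒ x=-1 y=-13 heading=S
t=5 arc(right, 1) ⇒ x=-2 y=-14 heading=W
t=6 straight(2) ⇒ x=-4 y=-14 heading=W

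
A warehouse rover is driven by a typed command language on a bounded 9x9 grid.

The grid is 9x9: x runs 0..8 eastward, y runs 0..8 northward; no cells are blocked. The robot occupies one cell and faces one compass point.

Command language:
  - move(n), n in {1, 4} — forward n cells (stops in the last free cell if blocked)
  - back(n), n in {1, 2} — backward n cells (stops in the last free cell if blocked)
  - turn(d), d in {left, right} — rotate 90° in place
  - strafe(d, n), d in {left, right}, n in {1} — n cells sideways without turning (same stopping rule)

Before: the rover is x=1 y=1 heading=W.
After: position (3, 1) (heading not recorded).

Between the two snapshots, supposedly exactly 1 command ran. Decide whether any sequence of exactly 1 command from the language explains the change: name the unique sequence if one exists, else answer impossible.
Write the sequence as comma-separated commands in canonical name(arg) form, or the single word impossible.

back(2)

from: x=1 y=1 heading=W
1. back(2) → x=3 y=1 heading=W
no other 1-command option fits: unique.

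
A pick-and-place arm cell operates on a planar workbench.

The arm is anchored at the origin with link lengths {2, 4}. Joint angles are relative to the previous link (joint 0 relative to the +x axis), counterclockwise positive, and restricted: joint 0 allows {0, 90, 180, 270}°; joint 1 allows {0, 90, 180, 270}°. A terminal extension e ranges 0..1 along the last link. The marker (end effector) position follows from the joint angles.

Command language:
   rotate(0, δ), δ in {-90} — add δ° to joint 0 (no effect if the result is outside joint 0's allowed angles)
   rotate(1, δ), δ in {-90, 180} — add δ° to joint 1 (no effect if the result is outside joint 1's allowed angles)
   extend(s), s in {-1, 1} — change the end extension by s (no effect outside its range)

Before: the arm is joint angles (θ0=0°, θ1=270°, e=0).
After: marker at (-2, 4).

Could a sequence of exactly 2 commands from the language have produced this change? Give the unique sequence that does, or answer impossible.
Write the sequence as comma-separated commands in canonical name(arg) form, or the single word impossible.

rotate(0, -90), rotate(0, -90)

start: joint angles (θ0=0°, θ1=270°, e=0)
t=1 rotate(0, -90) ⇒ joint angles (θ0=270°, θ1=270°, e=0)
t=2 rotate(0, -90) ⇒ joint angles (θ0=180°, θ1=270°, e=0)
no other 2-command option fits: unique.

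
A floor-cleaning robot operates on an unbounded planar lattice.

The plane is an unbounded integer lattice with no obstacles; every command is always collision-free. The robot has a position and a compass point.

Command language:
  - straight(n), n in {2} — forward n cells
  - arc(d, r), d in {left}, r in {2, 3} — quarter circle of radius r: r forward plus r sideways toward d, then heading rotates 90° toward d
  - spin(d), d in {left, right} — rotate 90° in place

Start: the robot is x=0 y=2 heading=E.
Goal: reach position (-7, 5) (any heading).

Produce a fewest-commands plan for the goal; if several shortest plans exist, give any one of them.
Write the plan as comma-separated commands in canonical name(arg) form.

spin(left), arc(left, 3), straight(2), straight(2)

begin: x=0 y=2 heading=E
t=1 spin(left) ⇒ x=0 y=2 heading=N
t=2 arc(left, 3) ⇒ x=-3 y=5 heading=W
t=3 straight(2) ⇒ x=-5 y=5 heading=W
t=4 straight(2) ⇒ x=-7 y=5 heading=W
minimal: 4 command(s), checked below 4.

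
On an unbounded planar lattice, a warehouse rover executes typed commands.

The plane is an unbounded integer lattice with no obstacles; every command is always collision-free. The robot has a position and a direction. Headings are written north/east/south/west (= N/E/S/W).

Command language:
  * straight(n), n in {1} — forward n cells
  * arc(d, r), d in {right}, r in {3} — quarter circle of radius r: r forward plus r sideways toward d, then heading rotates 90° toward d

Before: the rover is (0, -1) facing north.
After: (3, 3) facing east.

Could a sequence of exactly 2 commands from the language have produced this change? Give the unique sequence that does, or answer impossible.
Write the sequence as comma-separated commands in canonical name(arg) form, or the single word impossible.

key: order matters: swapping straight(1) and arc(right, 3) lands elsewhere
t0: (0, -1) facing north
step 1 (straight(1)): (0, 0) facing north
step 2 (arc(right, 3)): (3, 3) facing east
no other 2-command option fits: unique.

straight(1), arc(right, 3)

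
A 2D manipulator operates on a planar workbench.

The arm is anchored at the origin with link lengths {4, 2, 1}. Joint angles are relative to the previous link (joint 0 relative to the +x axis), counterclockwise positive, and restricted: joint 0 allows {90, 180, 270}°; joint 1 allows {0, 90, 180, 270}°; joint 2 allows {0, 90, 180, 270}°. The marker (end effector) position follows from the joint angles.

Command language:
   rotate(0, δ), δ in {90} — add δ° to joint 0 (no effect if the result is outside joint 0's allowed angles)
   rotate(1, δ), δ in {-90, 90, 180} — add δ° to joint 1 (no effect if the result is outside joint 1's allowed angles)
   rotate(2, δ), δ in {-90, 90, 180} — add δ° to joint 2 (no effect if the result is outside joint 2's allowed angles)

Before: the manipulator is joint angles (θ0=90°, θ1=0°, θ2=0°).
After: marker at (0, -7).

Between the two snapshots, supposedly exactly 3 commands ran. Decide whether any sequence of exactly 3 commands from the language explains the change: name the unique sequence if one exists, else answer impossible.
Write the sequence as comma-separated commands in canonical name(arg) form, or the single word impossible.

rotate(0, 90), rotate(0, 90), rotate(0, 90)

start: joint angles (θ0=90°, θ1=0°, θ2=0°)
step 1 (rotate(0, 90)): joint angles (θ0=180°, θ1=0°, θ2=0°)
step 2 (rotate(0, 90)): joint angles (θ0=270°, θ1=0°, θ2=0°)
step 3 (rotate(0, 90)): joint angles (θ0=270°, θ1=0°, θ2=0°)
all 343 alternatives checked — unique.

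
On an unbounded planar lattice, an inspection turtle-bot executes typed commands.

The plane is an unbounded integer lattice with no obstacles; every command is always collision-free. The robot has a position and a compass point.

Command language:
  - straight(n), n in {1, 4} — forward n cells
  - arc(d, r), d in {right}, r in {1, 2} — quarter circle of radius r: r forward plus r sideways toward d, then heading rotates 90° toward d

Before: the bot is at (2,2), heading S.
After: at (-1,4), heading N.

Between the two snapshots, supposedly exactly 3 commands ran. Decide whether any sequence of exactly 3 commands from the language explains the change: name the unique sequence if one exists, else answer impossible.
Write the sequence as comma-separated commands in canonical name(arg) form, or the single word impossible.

arc(right, 1), arc(right, 2), straight(1)

key: cell and facing (now N) both changed — the 3 commands mix motion and turning
begin: at (2,2), heading S
[1] after arc(right, 1): at (1,1), heading W
[2] after arc(right, 2): at (-1,3), heading N
[3] after straight(1): at (-1,4), heading N
all 64 alternatives checked — unique.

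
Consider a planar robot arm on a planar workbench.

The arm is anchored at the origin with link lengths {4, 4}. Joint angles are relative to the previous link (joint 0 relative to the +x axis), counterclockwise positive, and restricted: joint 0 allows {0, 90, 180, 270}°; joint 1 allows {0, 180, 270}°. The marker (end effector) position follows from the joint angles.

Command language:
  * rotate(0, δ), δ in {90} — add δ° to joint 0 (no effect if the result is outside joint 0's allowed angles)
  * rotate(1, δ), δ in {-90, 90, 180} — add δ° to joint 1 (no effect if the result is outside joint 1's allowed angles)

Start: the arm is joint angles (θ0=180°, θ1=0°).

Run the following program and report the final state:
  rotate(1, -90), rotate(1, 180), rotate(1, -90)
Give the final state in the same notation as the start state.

joint angles (θ0=180°, θ1=180°)

from: joint angles (θ0=180°, θ1=0°)
1. rotate(1, -90) → joint angles (θ0=180°, θ1=270°)
2. rotate(1, 180) → joint angles (θ0=180°, θ1=270°)
3. rotate(1, -90) → joint angles (θ0=180°, θ1=180°)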